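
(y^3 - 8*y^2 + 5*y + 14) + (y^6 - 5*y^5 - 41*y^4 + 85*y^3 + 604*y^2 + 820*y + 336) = y^6 - 5*y^5 - 41*y^4 + 86*y^3 + 596*y^2 + 825*y + 350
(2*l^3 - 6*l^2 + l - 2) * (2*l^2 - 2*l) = 4*l^5 - 16*l^4 + 14*l^3 - 6*l^2 + 4*l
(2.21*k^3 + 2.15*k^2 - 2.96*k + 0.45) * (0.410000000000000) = 0.9061*k^3 + 0.8815*k^2 - 1.2136*k + 0.1845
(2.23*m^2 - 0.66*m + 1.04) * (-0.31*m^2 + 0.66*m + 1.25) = -0.6913*m^4 + 1.6764*m^3 + 2.0295*m^2 - 0.1386*m + 1.3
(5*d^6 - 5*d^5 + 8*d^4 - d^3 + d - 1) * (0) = 0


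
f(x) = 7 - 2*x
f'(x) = -2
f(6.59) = -6.18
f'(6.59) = -2.00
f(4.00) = -1.00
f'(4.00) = -2.00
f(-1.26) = 9.52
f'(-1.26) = -2.00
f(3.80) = -0.60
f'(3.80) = -2.00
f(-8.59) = 24.18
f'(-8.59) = -2.00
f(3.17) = 0.66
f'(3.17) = -2.00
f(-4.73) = 16.46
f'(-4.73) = -2.00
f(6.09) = -5.18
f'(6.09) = -2.00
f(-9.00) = 25.00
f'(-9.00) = -2.00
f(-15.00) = 37.00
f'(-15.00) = -2.00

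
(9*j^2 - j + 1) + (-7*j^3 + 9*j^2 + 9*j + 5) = -7*j^3 + 18*j^2 + 8*j + 6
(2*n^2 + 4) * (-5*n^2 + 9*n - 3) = -10*n^4 + 18*n^3 - 26*n^2 + 36*n - 12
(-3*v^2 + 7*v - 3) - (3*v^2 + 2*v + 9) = -6*v^2 + 5*v - 12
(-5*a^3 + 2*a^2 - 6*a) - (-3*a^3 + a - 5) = -2*a^3 + 2*a^2 - 7*a + 5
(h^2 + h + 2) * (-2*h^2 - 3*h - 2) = -2*h^4 - 5*h^3 - 9*h^2 - 8*h - 4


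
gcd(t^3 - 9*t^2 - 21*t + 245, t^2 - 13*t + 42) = t - 7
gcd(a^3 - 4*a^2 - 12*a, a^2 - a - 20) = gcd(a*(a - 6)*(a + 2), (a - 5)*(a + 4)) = 1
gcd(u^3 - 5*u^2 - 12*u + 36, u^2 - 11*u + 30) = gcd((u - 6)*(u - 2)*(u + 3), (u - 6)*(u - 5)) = u - 6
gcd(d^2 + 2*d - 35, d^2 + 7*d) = d + 7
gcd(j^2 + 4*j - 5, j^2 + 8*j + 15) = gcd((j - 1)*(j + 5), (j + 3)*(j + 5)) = j + 5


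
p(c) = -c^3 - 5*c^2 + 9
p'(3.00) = -57.00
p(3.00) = -63.00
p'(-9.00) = -153.00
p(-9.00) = 333.00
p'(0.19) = -2.01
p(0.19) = 8.81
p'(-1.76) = 8.31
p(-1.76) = -1.04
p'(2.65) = -47.57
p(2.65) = -44.72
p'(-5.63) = -38.79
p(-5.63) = 28.97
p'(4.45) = -103.91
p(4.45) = -178.13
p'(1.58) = -23.29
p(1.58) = -7.43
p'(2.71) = -49.13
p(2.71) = -47.62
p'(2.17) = -35.83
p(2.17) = -24.76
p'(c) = -3*c^2 - 10*c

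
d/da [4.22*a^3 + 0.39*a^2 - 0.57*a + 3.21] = 12.66*a^2 + 0.78*a - 0.57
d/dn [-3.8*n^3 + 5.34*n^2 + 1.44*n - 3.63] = -11.4*n^2 + 10.68*n + 1.44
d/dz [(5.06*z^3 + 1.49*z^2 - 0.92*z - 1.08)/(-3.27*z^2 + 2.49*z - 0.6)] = (-16.5462*z^4 + 25.1988*z^3 - 8.4063*z^2 - 8.8512*z + 3.2412)/(10.6929*z^4 - 16.2846*z^3 + 10.1241*z^2 - 2.988*z + 0.36)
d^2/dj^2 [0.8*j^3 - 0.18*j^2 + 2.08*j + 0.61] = 4.8*j - 0.36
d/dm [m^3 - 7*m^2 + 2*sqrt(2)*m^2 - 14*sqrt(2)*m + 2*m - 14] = 3*m^2 - 14*m + 4*sqrt(2)*m - 14*sqrt(2) + 2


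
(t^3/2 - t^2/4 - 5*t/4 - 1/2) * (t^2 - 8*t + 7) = t^5/2 - 17*t^4/4 + 17*t^3/4 + 31*t^2/4 - 19*t/4 - 7/2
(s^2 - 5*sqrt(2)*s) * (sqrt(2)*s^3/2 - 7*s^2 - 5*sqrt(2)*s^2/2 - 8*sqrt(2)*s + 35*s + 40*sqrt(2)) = sqrt(2)*s^5/2 - 12*s^4 - 5*sqrt(2)*s^4/2 + 27*sqrt(2)*s^3 + 60*s^3 - 135*sqrt(2)*s^2 + 80*s^2 - 400*s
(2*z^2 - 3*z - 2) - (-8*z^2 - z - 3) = 10*z^2 - 2*z + 1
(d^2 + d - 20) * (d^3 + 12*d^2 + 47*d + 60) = d^5 + 13*d^4 + 39*d^3 - 133*d^2 - 880*d - 1200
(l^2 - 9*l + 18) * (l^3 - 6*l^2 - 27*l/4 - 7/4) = l^5 - 15*l^4 + 261*l^3/4 - 49*l^2 - 423*l/4 - 63/2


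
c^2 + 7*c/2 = c*(c + 7/2)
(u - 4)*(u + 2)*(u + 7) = u^3 + 5*u^2 - 22*u - 56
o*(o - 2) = o^2 - 2*o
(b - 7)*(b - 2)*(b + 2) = b^3 - 7*b^2 - 4*b + 28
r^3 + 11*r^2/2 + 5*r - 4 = (r - 1/2)*(r + 2)*(r + 4)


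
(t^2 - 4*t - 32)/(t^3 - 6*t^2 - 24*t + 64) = 1/(t - 2)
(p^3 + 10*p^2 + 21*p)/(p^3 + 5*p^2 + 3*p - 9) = p*(p + 7)/(p^2 + 2*p - 3)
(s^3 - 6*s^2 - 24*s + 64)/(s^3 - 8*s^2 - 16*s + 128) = (s - 2)/(s - 4)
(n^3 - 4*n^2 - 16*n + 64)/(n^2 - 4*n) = n - 16/n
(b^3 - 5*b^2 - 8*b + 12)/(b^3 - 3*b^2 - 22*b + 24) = (b + 2)/(b + 4)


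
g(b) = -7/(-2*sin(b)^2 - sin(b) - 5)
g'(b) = -7*(4*sin(b)*cos(b) + cos(b))/(-2*sin(b)^2 - sin(b) - 5)^2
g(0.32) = 1.27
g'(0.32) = -0.49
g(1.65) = 0.88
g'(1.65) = 0.04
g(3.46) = 1.43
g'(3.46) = -0.07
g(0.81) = 1.03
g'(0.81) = -0.41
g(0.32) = 1.27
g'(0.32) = -0.49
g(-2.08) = 1.24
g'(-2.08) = -0.27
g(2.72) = 1.22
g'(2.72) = 0.51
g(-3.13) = 1.40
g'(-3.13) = 0.27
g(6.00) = 1.44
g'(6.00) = 0.03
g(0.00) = 1.40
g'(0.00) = -0.28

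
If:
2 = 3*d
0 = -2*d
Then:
No Solution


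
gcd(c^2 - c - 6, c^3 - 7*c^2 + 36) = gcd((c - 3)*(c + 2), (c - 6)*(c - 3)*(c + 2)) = c^2 - c - 6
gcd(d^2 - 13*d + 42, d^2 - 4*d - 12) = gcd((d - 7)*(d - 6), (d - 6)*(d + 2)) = d - 6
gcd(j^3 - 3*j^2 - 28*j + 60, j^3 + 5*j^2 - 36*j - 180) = j^2 - j - 30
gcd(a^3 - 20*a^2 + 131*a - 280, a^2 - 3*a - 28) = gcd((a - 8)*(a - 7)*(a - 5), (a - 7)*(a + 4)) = a - 7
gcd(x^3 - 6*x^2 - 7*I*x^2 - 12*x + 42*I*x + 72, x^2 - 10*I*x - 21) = x - 3*I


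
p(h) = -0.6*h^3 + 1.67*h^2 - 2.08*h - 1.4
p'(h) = -1.8*h^2 + 3.34*h - 2.08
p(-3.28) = 44.56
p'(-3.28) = -32.40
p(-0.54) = 0.30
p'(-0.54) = -4.41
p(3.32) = -11.85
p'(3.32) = -10.83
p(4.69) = -36.32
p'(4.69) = -26.01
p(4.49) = -31.38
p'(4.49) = -23.37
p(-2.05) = 15.05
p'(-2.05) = -16.49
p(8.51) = -267.94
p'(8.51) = -104.01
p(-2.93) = 34.12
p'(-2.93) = -27.32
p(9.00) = -322.25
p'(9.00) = -117.82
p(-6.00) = 200.80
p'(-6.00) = -86.92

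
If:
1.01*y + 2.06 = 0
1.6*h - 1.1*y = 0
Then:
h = -1.40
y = -2.04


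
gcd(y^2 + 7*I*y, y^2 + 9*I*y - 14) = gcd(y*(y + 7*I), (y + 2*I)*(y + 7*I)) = y + 7*I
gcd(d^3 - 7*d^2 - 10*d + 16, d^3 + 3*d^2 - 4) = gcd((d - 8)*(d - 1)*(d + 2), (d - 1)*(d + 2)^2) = d^2 + d - 2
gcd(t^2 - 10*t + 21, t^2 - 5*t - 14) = t - 7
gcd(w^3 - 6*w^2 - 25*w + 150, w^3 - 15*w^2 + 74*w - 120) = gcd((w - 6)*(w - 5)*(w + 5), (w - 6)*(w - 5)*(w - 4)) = w^2 - 11*w + 30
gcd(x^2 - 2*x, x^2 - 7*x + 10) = x - 2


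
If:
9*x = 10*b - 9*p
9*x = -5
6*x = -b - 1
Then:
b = 7/3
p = 85/27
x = -5/9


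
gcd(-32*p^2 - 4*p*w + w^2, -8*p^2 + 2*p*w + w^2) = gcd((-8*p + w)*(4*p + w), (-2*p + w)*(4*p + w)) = 4*p + w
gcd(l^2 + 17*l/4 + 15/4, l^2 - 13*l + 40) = 1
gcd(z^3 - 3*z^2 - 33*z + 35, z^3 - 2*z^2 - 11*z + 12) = z - 1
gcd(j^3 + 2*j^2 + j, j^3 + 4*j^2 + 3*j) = j^2 + j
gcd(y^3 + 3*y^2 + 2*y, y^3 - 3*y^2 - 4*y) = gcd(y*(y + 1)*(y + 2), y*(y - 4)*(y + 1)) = y^2 + y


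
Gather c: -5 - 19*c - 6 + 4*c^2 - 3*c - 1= 4*c^2 - 22*c - 12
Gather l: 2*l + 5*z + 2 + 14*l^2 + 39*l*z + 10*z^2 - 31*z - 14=14*l^2 + l*(39*z + 2) + 10*z^2 - 26*z - 12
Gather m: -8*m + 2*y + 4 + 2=-8*m + 2*y + 6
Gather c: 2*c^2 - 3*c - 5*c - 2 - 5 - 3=2*c^2 - 8*c - 10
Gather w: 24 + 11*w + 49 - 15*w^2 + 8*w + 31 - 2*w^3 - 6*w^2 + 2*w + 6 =-2*w^3 - 21*w^2 + 21*w + 110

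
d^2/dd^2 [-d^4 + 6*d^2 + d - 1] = 12 - 12*d^2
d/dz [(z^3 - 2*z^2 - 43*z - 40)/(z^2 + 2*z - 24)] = (z^4 + 4*z^3 - 33*z^2 + 176*z + 1112)/(z^4 + 4*z^3 - 44*z^2 - 96*z + 576)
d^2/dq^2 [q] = 0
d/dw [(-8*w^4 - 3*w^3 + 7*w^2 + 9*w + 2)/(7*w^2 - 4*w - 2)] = (-112*w^5 + 75*w^4 + 88*w^3 - 73*w^2 - 56*w - 10)/(49*w^4 - 56*w^3 - 12*w^2 + 16*w + 4)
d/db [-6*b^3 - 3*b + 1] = -18*b^2 - 3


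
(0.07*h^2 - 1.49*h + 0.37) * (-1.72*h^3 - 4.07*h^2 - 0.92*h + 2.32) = -0.1204*h^5 + 2.2779*h^4 + 5.3635*h^3 + 0.0273000000000001*h^2 - 3.7972*h + 0.8584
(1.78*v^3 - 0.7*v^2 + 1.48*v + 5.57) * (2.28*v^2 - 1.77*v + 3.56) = 4.0584*v^5 - 4.7466*v^4 + 10.9502*v^3 + 7.588*v^2 - 4.5901*v + 19.8292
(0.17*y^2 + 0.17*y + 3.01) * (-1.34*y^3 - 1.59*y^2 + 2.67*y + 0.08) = -0.2278*y^5 - 0.4981*y^4 - 3.8498*y^3 - 4.3184*y^2 + 8.0503*y + 0.2408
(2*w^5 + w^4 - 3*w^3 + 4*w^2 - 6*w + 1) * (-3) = -6*w^5 - 3*w^4 + 9*w^3 - 12*w^2 + 18*w - 3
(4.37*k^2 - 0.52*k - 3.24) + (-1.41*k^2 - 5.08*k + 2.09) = 2.96*k^2 - 5.6*k - 1.15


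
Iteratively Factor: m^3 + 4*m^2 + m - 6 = (m + 3)*(m^2 + m - 2) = (m - 1)*(m + 3)*(m + 2)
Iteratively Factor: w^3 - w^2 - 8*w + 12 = (w - 2)*(w^2 + w - 6) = (w - 2)*(w + 3)*(w - 2)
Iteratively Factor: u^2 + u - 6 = (u + 3)*(u - 2)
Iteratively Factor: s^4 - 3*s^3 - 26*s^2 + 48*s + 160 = (s - 4)*(s^3 + s^2 - 22*s - 40) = (s - 4)*(s + 2)*(s^2 - s - 20) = (s - 5)*(s - 4)*(s + 2)*(s + 4)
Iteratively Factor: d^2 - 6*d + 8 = (d - 2)*(d - 4)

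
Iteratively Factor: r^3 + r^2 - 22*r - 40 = (r - 5)*(r^2 + 6*r + 8) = (r - 5)*(r + 4)*(r + 2)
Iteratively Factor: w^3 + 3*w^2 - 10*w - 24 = (w + 4)*(w^2 - w - 6) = (w + 2)*(w + 4)*(w - 3)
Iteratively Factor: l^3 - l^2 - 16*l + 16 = (l - 4)*(l^2 + 3*l - 4) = (l - 4)*(l - 1)*(l + 4)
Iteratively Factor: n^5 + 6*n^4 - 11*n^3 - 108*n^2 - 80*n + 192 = (n - 4)*(n^4 + 10*n^3 + 29*n^2 + 8*n - 48) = (n - 4)*(n + 3)*(n^3 + 7*n^2 + 8*n - 16) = (n - 4)*(n - 1)*(n + 3)*(n^2 + 8*n + 16) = (n - 4)*(n - 1)*(n + 3)*(n + 4)*(n + 4)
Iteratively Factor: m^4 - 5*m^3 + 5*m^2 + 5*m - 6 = (m + 1)*(m^3 - 6*m^2 + 11*m - 6) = (m - 2)*(m + 1)*(m^2 - 4*m + 3) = (m - 3)*(m - 2)*(m + 1)*(m - 1)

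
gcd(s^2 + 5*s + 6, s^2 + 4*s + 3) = s + 3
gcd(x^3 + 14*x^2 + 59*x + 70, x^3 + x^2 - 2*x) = x + 2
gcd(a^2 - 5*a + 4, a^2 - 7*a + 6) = a - 1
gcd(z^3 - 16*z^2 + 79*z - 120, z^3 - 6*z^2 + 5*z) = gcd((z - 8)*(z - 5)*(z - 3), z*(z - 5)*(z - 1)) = z - 5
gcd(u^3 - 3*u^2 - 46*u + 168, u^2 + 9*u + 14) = u + 7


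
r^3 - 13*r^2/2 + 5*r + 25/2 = (r - 5)*(r - 5/2)*(r + 1)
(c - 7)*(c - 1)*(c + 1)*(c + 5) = c^4 - 2*c^3 - 36*c^2 + 2*c + 35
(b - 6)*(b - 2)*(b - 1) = b^3 - 9*b^2 + 20*b - 12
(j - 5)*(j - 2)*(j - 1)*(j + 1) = j^4 - 7*j^3 + 9*j^2 + 7*j - 10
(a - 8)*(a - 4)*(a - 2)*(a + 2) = a^4 - 12*a^3 + 28*a^2 + 48*a - 128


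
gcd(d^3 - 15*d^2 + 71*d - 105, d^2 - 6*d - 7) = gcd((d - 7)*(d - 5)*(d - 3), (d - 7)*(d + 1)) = d - 7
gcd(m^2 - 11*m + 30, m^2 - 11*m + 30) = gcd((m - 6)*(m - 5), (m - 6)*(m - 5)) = m^2 - 11*m + 30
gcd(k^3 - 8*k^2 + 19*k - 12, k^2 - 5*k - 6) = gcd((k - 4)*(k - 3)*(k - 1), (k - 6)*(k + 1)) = 1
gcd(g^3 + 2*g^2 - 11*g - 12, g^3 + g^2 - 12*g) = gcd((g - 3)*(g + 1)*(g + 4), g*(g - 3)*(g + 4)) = g^2 + g - 12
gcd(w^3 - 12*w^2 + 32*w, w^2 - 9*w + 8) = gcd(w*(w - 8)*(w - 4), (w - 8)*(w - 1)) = w - 8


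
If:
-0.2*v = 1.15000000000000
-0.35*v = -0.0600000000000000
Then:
No Solution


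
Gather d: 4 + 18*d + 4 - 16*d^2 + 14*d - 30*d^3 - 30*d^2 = -30*d^3 - 46*d^2 + 32*d + 8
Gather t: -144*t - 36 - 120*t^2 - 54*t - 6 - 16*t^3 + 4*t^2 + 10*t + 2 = -16*t^3 - 116*t^2 - 188*t - 40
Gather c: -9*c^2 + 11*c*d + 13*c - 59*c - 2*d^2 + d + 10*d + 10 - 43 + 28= -9*c^2 + c*(11*d - 46) - 2*d^2 + 11*d - 5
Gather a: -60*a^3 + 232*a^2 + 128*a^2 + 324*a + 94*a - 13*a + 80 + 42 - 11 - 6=-60*a^3 + 360*a^2 + 405*a + 105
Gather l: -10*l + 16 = 16 - 10*l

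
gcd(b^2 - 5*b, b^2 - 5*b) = b^2 - 5*b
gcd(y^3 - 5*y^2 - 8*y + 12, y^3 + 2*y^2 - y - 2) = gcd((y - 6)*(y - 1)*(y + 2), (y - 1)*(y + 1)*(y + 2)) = y^2 + y - 2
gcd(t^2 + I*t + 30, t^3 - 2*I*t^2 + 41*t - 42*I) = t + 6*I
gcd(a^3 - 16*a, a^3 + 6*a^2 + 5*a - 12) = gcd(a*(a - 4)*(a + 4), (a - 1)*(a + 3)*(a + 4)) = a + 4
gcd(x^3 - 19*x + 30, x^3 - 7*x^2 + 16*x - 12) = x^2 - 5*x + 6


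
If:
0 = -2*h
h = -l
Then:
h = 0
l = 0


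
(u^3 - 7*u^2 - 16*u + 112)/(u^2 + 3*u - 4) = (u^2 - 11*u + 28)/(u - 1)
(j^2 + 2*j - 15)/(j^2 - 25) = (j - 3)/(j - 5)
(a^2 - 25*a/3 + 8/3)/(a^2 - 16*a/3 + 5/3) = (a - 8)/(a - 5)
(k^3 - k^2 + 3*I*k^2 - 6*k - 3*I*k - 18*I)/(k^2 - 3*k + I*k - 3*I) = (k^2 + k*(2 + 3*I) + 6*I)/(k + I)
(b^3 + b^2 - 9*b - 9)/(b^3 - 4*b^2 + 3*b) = (b^2 + 4*b + 3)/(b*(b - 1))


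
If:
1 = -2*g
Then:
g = -1/2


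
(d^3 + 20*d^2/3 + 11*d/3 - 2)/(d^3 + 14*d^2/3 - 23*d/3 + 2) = (d + 1)/(d - 1)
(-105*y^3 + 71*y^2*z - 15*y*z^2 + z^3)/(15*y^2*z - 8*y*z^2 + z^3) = (-7*y + z)/z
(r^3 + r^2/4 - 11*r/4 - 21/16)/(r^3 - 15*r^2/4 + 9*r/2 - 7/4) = (r^2 + 2*r + 3/4)/(r^2 - 2*r + 1)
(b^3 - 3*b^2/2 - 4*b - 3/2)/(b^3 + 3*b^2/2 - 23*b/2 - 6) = (b + 1)/(b + 4)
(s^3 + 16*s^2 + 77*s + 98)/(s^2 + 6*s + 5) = (s^3 + 16*s^2 + 77*s + 98)/(s^2 + 6*s + 5)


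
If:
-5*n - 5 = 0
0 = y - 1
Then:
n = -1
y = 1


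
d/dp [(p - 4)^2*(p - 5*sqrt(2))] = (p - 4)*(3*p - 10*sqrt(2) - 4)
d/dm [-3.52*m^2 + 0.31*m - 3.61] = 0.31 - 7.04*m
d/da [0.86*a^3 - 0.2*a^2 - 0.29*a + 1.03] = 2.58*a^2 - 0.4*a - 0.29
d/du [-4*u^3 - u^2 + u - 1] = -12*u^2 - 2*u + 1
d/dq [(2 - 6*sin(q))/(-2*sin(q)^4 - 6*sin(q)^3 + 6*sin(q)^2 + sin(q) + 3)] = 2*(-18*sin(q)^4 - 28*sin(q)^3 + 36*sin(q)^2 - 12*sin(q) - 10)*cos(q)/(-2*sin(q)^4 - 6*sin(q)^3 + 6*sin(q)^2 + sin(q) + 3)^2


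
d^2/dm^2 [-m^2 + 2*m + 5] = -2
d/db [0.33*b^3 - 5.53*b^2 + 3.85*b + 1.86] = 0.99*b^2 - 11.06*b + 3.85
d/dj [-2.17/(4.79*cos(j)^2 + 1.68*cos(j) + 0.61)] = -(20.7886*cos(j) + 3.6456)*sin(j)/(4.79*cos(j)^2 + 1.68*cos(j) + 0.61)^2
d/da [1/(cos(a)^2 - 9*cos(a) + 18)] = (2*cos(a) - 9)*sin(a)/(cos(a)^2 - 9*cos(a) + 18)^2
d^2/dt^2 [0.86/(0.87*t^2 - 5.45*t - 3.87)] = (1.301868*t^2 - 8.15538*t - 0.86*(1.74*t - 5.45)*(3.48*t - 10.9) - 5.791068)/(-0.87*t^2 + 5.45*t + 3.87)^3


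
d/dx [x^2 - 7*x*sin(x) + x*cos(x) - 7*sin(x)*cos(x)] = -x*sin(x) - 7*x*cos(x) + 2*x - 7*sin(x) + cos(x) - 7*cos(2*x)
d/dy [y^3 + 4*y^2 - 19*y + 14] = 3*y^2 + 8*y - 19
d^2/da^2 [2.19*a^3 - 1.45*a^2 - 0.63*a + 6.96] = 13.14*a - 2.9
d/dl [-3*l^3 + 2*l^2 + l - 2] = -9*l^2 + 4*l + 1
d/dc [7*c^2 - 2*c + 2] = 14*c - 2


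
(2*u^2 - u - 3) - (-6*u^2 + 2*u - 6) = 8*u^2 - 3*u + 3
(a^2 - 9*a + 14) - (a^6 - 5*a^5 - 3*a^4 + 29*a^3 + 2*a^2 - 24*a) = -a^6 + 5*a^5 + 3*a^4 - 29*a^3 - a^2 + 15*a + 14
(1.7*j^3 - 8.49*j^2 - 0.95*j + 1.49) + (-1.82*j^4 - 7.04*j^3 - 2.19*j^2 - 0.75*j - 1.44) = -1.82*j^4 - 5.34*j^3 - 10.68*j^2 - 1.7*j + 0.05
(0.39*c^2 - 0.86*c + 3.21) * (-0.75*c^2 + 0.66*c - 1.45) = -0.2925*c^4 + 0.9024*c^3 - 3.5406*c^2 + 3.3656*c - 4.6545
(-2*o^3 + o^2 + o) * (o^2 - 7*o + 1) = -2*o^5 + 15*o^4 - 8*o^3 - 6*o^2 + o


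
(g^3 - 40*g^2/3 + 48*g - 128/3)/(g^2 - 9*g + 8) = (3*g^2 - 16*g + 16)/(3*(g - 1))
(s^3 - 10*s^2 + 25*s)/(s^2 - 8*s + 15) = s*(s - 5)/(s - 3)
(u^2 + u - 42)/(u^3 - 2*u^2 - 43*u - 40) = (-u^2 - u + 42)/(-u^3 + 2*u^2 + 43*u + 40)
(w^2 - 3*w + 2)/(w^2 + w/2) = 2*(w^2 - 3*w + 2)/(w*(2*w + 1))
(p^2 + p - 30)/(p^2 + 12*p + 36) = (p - 5)/(p + 6)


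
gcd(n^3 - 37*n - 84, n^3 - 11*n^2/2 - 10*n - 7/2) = n - 7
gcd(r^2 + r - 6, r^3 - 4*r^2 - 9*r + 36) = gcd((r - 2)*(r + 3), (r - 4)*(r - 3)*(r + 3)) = r + 3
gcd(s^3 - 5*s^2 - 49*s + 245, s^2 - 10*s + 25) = s - 5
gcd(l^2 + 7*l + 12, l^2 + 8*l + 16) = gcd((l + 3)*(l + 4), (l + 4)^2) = l + 4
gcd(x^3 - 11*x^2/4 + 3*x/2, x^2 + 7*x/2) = x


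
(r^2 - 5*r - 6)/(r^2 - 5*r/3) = 3*(r^2 - 5*r - 6)/(r*(3*r - 5))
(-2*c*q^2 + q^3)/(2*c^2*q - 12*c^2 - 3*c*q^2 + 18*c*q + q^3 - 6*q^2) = q^2/(-c*q + 6*c + q^2 - 6*q)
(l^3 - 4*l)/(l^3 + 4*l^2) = (l^2 - 4)/(l*(l + 4))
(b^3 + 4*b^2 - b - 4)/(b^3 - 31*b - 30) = (b^2 + 3*b - 4)/(b^2 - b - 30)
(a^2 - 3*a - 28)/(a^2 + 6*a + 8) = (a - 7)/(a + 2)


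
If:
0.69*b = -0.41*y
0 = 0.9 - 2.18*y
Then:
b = -0.25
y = 0.41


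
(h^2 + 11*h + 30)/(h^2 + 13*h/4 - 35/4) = 4*(h + 6)/(4*h - 7)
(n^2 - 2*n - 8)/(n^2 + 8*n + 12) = (n - 4)/(n + 6)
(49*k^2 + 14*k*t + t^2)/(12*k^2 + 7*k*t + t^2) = (49*k^2 + 14*k*t + t^2)/(12*k^2 + 7*k*t + t^2)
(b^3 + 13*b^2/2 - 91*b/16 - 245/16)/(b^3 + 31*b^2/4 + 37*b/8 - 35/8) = (4*b - 7)/(2*(2*b - 1))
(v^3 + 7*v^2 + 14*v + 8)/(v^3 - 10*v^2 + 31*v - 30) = (v^3 + 7*v^2 + 14*v + 8)/(v^3 - 10*v^2 + 31*v - 30)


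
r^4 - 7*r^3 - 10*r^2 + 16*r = r*(r - 8)*(r - 1)*(r + 2)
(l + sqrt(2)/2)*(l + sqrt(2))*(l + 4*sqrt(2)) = l^3 + 11*sqrt(2)*l^2/2 + 13*l + 4*sqrt(2)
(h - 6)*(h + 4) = h^2 - 2*h - 24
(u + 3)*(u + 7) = u^2 + 10*u + 21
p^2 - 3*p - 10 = (p - 5)*(p + 2)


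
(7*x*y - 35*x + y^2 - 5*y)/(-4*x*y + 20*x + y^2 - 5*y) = (-7*x - y)/(4*x - y)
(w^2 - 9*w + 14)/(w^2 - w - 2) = (w - 7)/(w + 1)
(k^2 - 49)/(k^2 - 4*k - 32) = (49 - k^2)/(-k^2 + 4*k + 32)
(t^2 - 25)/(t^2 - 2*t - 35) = (t - 5)/(t - 7)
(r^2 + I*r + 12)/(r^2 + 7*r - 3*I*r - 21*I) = (r + 4*I)/(r + 7)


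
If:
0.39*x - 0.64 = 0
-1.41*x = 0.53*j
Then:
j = -4.37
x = 1.64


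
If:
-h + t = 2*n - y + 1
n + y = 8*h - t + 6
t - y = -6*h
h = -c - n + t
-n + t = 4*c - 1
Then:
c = 8/23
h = 1/23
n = 122/69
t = 149/69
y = 167/69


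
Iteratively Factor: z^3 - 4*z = (z - 2)*(z^2 + 2*z) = z*(z - 2)*(z + 2)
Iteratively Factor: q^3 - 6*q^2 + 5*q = (q)*(q^2 - 6*q + 5) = q*(q - 1)*(q - 5)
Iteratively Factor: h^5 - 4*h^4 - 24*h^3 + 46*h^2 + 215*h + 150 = (h + 3)*(h^4 - 7*h^3 - 3*h^2 + 55*h + 50) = (h - 5)*(h + 3)*(h^3 - 2*h^2 - 13*h - 10) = (h - 5)^2*(h + 3)*(h^2 + 3*h + 2) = (h - 5)^2*(h + 1)*(h + 3)*(h + 2)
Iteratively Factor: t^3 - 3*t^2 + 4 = (t - 2)*(t^2 - t - 2) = (t - 2)*(t + 1)*(t - 2)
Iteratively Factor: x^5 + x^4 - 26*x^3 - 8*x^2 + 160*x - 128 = (x - 2)*(x^4 + 3*x^3 - 20*x^2 - 48*x + 64) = (x - 2)*(x + 4)*(x^3 - x^2 - 16*x + 16) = (x - 2)*(x + 4)^2*(x^2 - 5*x + 4) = (x - 2)*(x - 1)*(x + 4)^2*(x - 4)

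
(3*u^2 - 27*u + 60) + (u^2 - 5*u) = 4*u^2 - 32*u + 60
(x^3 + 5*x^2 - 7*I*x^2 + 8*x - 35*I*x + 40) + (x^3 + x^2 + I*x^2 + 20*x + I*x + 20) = 2*x^3 + 6*x^2 - 6*I*x^2 + 28*x - 34*I*x + 60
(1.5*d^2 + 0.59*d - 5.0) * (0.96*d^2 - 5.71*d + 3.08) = 1.44*d^4 - 7.9986*d^3 - 3.5489*d^2 + 30.3672*d - 15.4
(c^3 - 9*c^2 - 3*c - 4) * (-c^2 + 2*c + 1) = -c^5 + 11*c^4 - 14*c^3 - 11*c^2 - 11*c - 4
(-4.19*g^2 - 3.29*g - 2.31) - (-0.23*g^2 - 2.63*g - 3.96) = -3.96*g^2 - 0.66*g + 1.65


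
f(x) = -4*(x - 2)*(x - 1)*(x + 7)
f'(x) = -4*(x - 2)*(x - 1) - 4*(x - 2)*(x + 7) - 4*(x - 1)*(x + 7) = -12*x^2 - 32*x + 76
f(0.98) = -0.65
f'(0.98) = 33.12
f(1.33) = 7.37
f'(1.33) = 12.21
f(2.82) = -58.62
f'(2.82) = -109.67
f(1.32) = 7.24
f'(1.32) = 12.85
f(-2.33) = -269.35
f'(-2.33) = 85.41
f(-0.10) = -63.76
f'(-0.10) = 79.08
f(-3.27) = -335.74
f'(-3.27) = 52.33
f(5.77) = -918.57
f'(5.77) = -508.15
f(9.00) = -3584.00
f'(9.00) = -1184.00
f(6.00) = -1040.00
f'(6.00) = -548.00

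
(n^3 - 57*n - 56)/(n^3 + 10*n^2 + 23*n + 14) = (n - 8)/(n + 2)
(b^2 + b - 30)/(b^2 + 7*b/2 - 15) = 2*(b - 5)/(2*b - 5)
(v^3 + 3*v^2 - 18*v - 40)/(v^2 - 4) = (v^2 + v - 20)/(v - 2)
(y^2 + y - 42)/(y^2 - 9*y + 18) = (y + 7)/(y - 3)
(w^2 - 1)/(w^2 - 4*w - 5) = (w - 1)/(w - 5)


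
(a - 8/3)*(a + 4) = a^2 + 4*a/3 - 32/3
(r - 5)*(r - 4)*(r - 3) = r^3 - 12*r^2 + 47*r - 60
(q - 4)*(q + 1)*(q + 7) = q^3 + 4*q^2 - 25*q - 28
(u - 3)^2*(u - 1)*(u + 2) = u^4 - 5*u^3 + u^2 + 21*u - 18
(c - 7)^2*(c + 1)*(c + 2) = c^4 - 11*c^3 + 9*c^2 + 119*c + 98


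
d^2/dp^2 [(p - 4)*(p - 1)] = 2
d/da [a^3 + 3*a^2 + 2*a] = 3*a^2 + 6*a + 2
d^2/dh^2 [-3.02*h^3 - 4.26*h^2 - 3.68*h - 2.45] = -18.12*h - 8.52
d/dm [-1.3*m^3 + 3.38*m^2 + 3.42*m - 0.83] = -3.9*m^2 + 6.76*m + 3.42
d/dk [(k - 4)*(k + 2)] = 2*k - 2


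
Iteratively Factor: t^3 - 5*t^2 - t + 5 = (t - 5)*(t^2 - 1) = (t - 5)*(t + 1)*(t - 1)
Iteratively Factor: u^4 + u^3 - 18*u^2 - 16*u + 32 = (u - 1)*(u^3 + 2*u^2 - 16*u - 32) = (u - 1)*(u + 2)*(u^2 - 16) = (u - 4)*(u - 1)*(u + 2)*(u + 4)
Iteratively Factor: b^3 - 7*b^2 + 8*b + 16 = (b + 1)*(b^2 - 8*b + 16) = (b - 4)*(b + 1)*(b - 4)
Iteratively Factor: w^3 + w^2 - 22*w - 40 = (w + 2)*(w^2 - w - 20) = (w - 5)*(w + 2)*(w + 4)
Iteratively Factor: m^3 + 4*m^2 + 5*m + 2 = (m + 1)*(m^2 + 3*m + 2) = (m + 1)^2*(m + 2)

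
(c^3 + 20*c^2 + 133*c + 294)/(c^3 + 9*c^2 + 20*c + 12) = (c^2 + 14*c + 49)/(c^2 + 3*c + 2)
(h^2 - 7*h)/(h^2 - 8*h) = (h - 7)/(h - 8)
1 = 1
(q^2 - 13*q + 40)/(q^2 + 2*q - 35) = (q - 8)/(q + 7)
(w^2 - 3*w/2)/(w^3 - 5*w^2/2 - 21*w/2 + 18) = w/(w^2 - w - 12)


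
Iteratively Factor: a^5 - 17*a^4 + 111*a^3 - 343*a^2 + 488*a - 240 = (a - 4)*(a^4 - 13*a^3 + 59*a^2 - 107*a + 60) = (a - 4)*(a - 3)*(a^3 - 10*a^2 + 29*a - 20) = (a - 4)*(a - 3)*(a - 1)*(a^2 - 9*a + 20) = (a - 5)*(a - 4)*(a - 3)*(a - 1)*(a - 4)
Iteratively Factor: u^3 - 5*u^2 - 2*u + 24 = (u + 2)*(u^2 - 7*u + 12) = (u - 4)*(u + 2)*(u - 3)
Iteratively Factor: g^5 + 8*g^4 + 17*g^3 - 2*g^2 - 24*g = (g + 4)*(g^4 + 4*g^3 + g^2 - 6*g) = (g + 3)*(g + 4)*(g^3 + g^2 - 2*g) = (g - 1)*(g + 3)*(g + 4)*(g^2 + 2*g) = (g - 1)*(g + 2)*(g + 3)*(g + 4)*(g)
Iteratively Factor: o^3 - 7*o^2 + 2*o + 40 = (o - 5)*(o^2 - 2*o - 8) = (o - 5)*(o - 4)*(o + 2)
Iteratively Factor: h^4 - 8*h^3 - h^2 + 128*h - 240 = (h - 5)*(h^3 - 3*h^2 - 16*h + 48) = (h - 5)*(h - 4)*(h^2 + h - 12) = (h - 5)*(h - 4)*(h - 3)*(h + 4)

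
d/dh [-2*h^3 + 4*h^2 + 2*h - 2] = -6*h^2 + 8*h + 2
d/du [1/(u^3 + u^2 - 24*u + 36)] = (-3*u^2 - 2*u + 24)/(u^3 + u^2 - 24*u + 36)^2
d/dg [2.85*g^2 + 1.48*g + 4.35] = 5.7*g + 1.48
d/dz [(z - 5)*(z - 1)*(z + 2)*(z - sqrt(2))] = 4*z^3 - 12*z^2 - 3*sqrt(2)*z^2 - 14*z + 8*sqrt(2)*z + 7*sqrt(2) + 10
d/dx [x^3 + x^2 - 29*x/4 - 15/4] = 3*x^2 + 2*x - 29/4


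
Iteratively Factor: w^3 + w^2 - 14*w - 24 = (w + 2)*(w^2 - w - 12) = (w + 2)*(w + 3)*(w - 4)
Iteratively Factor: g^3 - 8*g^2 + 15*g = (g)*(g^2 - 8*g + 15) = g*(g - 5)*(g - 3)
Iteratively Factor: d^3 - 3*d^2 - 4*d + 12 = (d - 2)*(d^2 - d - 6) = (d - 3)*(d - 2)*(d + 2)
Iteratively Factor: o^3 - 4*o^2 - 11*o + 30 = (o - 2)*(o^2 - 2*o - 15) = (o - 5)*(o - 2)*(o + 3)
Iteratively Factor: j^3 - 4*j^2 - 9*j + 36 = (j - 4)*(j^2 - 9) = (j - 4)*(j - 3)*(j + 3)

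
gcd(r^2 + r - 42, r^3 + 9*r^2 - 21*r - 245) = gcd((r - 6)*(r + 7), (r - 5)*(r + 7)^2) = r + 7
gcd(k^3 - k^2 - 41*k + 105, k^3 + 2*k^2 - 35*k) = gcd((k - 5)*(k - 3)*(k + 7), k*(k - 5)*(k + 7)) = k^2 + 2*k - 35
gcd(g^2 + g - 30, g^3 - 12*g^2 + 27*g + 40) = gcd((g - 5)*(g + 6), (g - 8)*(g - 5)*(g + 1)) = g - 5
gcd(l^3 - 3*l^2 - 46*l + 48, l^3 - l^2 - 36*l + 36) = l^2 + 5*l - 6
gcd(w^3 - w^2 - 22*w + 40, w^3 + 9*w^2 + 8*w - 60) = w^2 + 3*w - 10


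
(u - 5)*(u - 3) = u^2 - 8*u + 15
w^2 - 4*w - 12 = (w - 6)*(w + 2)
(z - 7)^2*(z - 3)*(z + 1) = z^4 - 16*z^3 + 74*z^2 - 56*z - 147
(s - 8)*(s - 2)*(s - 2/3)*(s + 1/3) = s^4 - 31*s^3/3 + 172*s^2/9 - 28*s/9 - 32/9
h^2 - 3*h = h*(h - 3)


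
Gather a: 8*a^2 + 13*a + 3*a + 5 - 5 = 8*a^2 + 16*a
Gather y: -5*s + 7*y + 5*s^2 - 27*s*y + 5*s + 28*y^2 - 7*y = 5*s^2 - 27*s*y + 28*y^2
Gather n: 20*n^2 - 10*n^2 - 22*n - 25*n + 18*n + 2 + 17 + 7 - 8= 10*n^2 - 29*n + 18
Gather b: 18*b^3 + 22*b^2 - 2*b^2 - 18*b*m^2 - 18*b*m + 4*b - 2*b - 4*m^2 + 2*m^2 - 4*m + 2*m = 18*b^3 + 20*b^2 + b*(-18*m^2 - 18*m + 2) - 2*m^2 - 2*m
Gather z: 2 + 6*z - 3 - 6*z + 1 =0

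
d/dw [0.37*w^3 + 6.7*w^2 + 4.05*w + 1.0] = 1.11*w^2 + 13.4*w + 4.05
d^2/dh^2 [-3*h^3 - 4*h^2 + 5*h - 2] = -18*h - 8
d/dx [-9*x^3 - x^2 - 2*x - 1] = -27*x^2 - 2*x - 2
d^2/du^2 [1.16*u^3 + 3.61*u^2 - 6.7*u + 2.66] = 6.96*u + 7.22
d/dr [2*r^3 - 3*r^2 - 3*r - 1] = 6*r^2 - 6*r - 3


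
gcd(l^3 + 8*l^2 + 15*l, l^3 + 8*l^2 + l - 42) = l + 3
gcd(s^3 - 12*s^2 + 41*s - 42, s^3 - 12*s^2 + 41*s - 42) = s^3 - 12*s^2 + 41*s - 42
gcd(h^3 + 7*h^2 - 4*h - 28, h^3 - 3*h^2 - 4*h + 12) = h^2 - 4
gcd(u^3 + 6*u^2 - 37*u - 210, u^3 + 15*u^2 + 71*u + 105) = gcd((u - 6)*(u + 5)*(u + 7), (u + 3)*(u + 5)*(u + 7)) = u^2 + 12*u + 35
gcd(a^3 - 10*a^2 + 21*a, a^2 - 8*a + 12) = 1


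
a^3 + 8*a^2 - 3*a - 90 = (a - 3)*(a + 5)*(a + 6)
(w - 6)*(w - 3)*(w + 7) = w^3 - 2*w^2 - 45*w + 126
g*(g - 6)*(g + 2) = g^3 - 4*g^2 - 12*g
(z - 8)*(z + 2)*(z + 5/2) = z^3 - 7*z^2/2 - 31*z - 40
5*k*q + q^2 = q*(5*k + q)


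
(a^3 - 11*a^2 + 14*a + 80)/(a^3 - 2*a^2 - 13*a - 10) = (a - 8)/(a + 1)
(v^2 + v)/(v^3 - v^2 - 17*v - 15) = v/(v^2 - 2*v - 15)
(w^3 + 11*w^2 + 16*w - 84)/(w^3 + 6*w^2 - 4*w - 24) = (w + 7)/(w + 2)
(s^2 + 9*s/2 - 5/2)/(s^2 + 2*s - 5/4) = 2*(s + 5)/(2*s + 5)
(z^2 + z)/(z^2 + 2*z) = (z + 1)/(z + 2)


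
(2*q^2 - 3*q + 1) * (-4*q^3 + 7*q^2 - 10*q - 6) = -8*q^5 + 26*q^4 - 45*q^3 + 25*q^2 + 8*q - 6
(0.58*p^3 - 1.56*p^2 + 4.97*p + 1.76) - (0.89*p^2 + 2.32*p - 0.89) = 0.58*p^3 - 2.45*p^2 + 2.65*p + 2.65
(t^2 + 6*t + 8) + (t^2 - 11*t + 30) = 2*t^2 - 5*t + 38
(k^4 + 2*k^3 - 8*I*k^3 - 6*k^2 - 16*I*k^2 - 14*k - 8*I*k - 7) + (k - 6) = k^4 + 2*k^3 - 8*I*k^3 - 6*k^2 - 16*I*k^2 - 13*k - 8*I*k - 13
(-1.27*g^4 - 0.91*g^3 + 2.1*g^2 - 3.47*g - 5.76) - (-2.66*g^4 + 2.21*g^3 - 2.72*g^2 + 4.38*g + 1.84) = 1.39*g^4 - 3.12*g^3 + 4.82*g^2 - 7.85*g - 7.6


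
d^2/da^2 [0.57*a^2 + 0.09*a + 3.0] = 1.14000000000000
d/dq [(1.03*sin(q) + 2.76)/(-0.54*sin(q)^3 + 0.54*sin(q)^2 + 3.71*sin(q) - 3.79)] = (1.1124*sin(q)^3 + 3.915*sin(q)^2 - 2.9808*sin(q) - 14.1433)*cos(q)/(0.2916*sin(q)^6 - 0.5832*sin(q)^5 - 3.7152*sin(q)^4 + 8.1*sin(q)^3 + 9.6709*sin(q)^2 - 28.1218*sin(q) + 14.3641)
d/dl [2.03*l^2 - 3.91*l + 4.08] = 4.06*l - 3.91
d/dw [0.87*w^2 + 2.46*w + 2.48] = 1.74*w + 2.46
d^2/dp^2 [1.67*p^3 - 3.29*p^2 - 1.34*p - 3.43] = 10.02*p - 6.58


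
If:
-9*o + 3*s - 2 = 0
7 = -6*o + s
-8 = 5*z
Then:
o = -19/9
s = -17/3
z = -8/5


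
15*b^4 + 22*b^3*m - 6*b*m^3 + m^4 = (-5*b + m)*(-3*b + m)*(b + m)^2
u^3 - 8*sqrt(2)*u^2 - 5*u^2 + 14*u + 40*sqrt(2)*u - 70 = (u - 5)*(u - 7*sqrt(2))*(u - sqrt(2))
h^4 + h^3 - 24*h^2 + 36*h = h*(h - 3)*(h - 2)*(h + 6)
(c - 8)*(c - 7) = c^2 - 15*c + 56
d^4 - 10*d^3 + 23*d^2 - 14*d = d*(d - 7)*(d - 2)*(d - 1)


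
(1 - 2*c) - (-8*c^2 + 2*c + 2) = 8*c^2 - 4*c - 1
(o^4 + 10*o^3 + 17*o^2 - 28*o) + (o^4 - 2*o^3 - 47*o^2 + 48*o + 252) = 2*o^4 + 8*o^3 - 30*o^2 + 20*o + 252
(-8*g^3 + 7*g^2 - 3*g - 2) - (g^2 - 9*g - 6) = -8*g^3 + 6*g^2 + 6*g + 4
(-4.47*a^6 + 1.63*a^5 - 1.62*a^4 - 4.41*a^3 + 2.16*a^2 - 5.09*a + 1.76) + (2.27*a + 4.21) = -4.47*a^6 + 1.63*a^5 - 1.62*a^4 - 4.41*a^3 + 2.16*a^2 - 2.82*a + 5.97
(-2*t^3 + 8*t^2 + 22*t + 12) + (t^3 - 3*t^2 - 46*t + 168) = -t^3 + 5*t^2 - 24*t + 180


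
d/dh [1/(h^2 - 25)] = -2*h/(h^2 - 25)^2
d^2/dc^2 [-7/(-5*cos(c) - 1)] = 35*(5*sin(c)^2 + cos(c) + 5)/(5*cos(c) + 1)^3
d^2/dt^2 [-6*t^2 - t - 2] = -12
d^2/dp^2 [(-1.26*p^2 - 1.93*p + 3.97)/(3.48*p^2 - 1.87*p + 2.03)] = (-1.4210854715202e-14*p^4 - 63.145296*p^3 + 341.876592*p^2 - 73.20528*p - 53.363564)/(42.144192*p^6 - 67.939344*p^5 + 110.259972*p^4 - 85.801771*p^3 + 64.318317*p^2 - 23.118249*p + 8.365427)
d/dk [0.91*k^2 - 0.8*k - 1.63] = 1.82*k - 0.8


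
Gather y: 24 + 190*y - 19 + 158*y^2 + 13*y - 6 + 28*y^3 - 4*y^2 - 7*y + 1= 28*y^3 + 154*y^2 + 196*y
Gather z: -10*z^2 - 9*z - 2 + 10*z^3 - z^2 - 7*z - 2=10*z^3 - 11*z^2 - 16*z - 4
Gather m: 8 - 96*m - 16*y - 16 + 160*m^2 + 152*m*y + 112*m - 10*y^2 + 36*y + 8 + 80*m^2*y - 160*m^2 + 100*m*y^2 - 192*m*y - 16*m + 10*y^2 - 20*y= 80*m^2*y + m*(100*y^2 - 40*y)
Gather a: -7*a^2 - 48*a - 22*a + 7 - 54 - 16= -7*a^2 - 70*a - 63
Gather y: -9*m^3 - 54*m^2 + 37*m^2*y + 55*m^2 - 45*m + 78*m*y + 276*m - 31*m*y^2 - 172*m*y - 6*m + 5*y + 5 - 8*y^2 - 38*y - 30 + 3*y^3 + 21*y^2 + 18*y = -9*m^3 + m^2 + 225*m + 3*y^3 + y^2*(13 - 31*m) + y*(37*m^2 - 94*m - 15) - 25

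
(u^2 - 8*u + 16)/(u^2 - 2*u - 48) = (-u^2 + 8*u - 16)/(-u^2 + 2*u + 48)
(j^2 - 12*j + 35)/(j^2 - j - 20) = (j - 7)/(j + 4)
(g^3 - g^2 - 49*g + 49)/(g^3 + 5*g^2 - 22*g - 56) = (g^2 - 8*g + 7)/(g^2 - 2*g - 8)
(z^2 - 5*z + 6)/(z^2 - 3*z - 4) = (-z^2 + 5*z - 6)/(-z^2 + 3*z + 4)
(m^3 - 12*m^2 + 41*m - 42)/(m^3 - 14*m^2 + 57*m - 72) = (m^2 - 9*m + 14)/(m^2 - 11*m + 24)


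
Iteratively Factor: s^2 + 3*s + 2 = (s + 2)*(s + 1)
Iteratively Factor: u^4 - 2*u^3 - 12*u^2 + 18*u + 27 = (u - 3)*(u^3 + u^2 - 9*u - 9) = (u - 3)*(u + 3)*(u^2 - 2*u - 3) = (u - 3)*(u + 1)*(u + 3)*(u - 3)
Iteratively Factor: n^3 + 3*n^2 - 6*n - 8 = (n - 2)*(n^2 + 5*n + 4) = (n - 2)*(n + 1)*(n + 4)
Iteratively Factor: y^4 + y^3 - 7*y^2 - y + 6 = (y + 1)*(y^3 - 7*y + 6) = (y - 2)*(y + 1)*(y^2 + 2*y - 3) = (y - 2)*(y - 1)*(y + 1)*(y + 3)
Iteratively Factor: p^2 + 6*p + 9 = (p + 3)*(p + 3)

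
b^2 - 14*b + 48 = (b - 8)*(b - 6)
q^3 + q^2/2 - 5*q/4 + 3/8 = (q - 1/2)^2*(q + 3/2)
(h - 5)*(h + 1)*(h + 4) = h^3 - 21*h - 20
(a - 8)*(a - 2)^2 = a^3 - 12*a^2 + 36*a - 32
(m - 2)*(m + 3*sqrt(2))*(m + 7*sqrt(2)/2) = m^3 - 2*m^2 + 13*sqrt(2)*m^2/2 - 13*sqrt(2)*m + 21*m - 42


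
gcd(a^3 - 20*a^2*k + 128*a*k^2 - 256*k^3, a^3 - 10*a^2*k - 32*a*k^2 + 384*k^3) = a^2 - 16*a*k + 64*k^2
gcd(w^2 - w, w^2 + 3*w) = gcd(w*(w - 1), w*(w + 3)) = w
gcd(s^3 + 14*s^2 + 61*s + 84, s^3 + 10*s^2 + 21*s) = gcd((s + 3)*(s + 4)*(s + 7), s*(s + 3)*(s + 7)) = s^2 + 10*s + 21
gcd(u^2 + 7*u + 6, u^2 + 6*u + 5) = u + 1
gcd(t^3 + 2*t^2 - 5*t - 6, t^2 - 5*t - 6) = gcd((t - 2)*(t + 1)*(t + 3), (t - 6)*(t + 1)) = t + 1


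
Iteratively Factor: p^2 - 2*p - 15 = (p + 3)*(p - 5)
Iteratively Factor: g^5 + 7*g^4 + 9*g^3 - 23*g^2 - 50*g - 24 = (g + 1)*(g^4 + 6*g^3 + 3*g^2 - 26*g - 24) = (g + 1)*(g + 4)*(g^3 + 2*g^2 - 5*g - 6) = (g + 1)*(g + 3)*(g + 4)*(g^2 - g - 2) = (g + 1)^2*(g + 3)*(g + 4)*(g - 2)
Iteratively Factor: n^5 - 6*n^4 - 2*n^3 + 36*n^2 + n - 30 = (n + 1)*(n^4 - 7*n^3 + 5*n^2 + 31*n - 30) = (n + 1)*(n + 2)*(n^3 - 9*n^2 + 23*n - 15) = (n - 1)*(n + 1)*(n + 2)*(n^2 - 8*n + 15) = (n - 5)*(n - 1)*(n + 1)*(n + 2)*(n - 3)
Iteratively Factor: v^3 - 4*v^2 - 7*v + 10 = (v + 2)*(v^2 - 6*v + 5) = (v - 5)*(v + 2)*(v - 1)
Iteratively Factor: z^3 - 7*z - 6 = (z - 3)*(z^2 + 3*z + 2) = (z - 3)*(z + 2)*(z + 1)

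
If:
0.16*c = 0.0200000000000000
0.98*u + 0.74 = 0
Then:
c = 0.12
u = -0.76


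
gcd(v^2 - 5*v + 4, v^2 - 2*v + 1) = v - 1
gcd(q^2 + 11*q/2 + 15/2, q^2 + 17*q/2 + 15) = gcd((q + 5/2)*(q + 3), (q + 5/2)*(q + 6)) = q + 5/2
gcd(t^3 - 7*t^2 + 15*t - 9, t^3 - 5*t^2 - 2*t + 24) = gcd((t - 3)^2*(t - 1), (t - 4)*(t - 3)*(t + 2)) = t - 3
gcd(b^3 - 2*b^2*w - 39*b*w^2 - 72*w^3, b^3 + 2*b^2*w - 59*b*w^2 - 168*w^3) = -b^2 + 5*b*w + 24*w^2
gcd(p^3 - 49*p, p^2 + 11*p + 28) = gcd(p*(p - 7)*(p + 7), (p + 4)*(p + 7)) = p + 7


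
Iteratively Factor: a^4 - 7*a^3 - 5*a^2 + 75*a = (a - 5)*(a^3 - 2*a^2 - 15*a) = (a - 5)^2*(a^2 + 3*a) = a*(a - 5)^2*(a + 3)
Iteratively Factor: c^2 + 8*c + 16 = (c + 4)*(c + 4)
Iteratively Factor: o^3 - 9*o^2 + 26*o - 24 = (o - 4)*(o^2 - 5*o + 6) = (o - 4)*(o - 2)*(o - 3)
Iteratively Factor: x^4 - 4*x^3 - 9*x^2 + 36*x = (x)*(x^3 - 4*x^2 - 9*x + 36) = x*(x - 4)*(x^2 - 9) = x*(x - 4)*(x - 3)*(x + 3)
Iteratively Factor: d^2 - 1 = (d + 1)*(d - 1)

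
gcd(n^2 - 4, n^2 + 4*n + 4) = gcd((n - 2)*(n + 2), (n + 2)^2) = n + 2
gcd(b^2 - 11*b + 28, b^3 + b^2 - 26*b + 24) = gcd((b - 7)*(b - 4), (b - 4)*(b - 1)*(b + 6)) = b - 4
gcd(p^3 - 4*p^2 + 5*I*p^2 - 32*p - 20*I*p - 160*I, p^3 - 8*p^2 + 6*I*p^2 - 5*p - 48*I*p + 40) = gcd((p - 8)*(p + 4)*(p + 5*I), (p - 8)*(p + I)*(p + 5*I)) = p^2 + p*(-8 + 5*I) - 40*I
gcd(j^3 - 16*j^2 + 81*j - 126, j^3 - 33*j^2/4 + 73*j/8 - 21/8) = j - 7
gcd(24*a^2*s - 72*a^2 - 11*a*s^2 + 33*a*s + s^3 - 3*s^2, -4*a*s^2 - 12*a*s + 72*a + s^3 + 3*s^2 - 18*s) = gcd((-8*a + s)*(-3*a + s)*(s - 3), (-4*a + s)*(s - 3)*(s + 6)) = s - 3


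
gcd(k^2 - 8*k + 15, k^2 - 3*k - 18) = 1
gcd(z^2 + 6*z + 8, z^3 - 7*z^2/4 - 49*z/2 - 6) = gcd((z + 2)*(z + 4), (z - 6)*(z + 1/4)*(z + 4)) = z + 4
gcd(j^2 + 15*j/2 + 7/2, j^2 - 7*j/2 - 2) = j + 1/2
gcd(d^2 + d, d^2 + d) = d^2 + d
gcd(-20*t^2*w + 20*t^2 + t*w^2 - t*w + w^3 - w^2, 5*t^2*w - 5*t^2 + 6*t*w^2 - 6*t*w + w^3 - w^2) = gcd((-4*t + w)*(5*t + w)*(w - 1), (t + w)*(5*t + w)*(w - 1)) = 5*t*w - 5*t + w^2 - w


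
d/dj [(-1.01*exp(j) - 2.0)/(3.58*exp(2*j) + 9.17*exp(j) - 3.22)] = (3.6158*exp(2*j) + 14.32*exp(j) + 21.5922)*exp(j)/(12.8164*exp(4*j) + 65.6572*exp(3*j) + 61.0337*exp(2*j) - 59.0548*exp(j) + 10.3684)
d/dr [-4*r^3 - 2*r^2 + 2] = 4*r*(-3*r - 1)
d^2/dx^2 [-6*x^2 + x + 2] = -12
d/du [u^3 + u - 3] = 3*u^2 + 1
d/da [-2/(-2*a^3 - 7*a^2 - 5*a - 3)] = 2*(-6*a^2 - 14*a - 5)/(2*a^3 + 7*a^2 + 5*a + 3)^2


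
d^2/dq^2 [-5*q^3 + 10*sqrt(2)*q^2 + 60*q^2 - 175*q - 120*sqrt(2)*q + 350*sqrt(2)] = -30*q + 20*sqrt(2) + 120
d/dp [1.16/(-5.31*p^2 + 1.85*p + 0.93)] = (12.3192*p - 2.146)/(-5.31*p^2 + 1.85*p + 0.93)^2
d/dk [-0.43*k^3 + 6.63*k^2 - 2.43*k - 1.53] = -1.29*k^2 + 13.26*k - 2.43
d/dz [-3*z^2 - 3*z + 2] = -6*z - 3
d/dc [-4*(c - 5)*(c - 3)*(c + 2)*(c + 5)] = -16*c^3 + 12*c^2 + 248*c - 100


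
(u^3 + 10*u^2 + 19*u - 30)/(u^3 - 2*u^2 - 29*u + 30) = (u + 6)/(u - 6)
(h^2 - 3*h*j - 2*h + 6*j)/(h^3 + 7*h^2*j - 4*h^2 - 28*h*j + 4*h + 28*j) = (h - 3*j)/(h^2 + 7*h*j - 2*h - 14*j)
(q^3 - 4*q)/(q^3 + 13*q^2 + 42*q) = (q^2 - 4)/(q^2 + 13*q + 42)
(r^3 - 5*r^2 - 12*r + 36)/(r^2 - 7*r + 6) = (r^2 + r - 6)/(r - 1)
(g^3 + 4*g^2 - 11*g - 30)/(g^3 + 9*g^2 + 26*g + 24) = (g^2 + 2*g - 15)/(g^2 + 7*g + 12)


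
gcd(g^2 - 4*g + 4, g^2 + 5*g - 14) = g - 2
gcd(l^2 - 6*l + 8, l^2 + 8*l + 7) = 1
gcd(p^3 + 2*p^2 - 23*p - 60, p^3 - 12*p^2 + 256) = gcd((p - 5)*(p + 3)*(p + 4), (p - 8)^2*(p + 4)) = p + 4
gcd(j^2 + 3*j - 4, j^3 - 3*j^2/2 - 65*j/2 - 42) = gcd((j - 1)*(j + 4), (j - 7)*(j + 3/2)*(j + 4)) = j + 4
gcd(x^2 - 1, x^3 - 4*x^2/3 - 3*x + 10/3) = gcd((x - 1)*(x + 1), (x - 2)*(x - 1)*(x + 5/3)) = x - 1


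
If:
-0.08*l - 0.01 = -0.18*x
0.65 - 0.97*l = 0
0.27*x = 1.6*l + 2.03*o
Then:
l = 0.67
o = -0.48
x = 0.35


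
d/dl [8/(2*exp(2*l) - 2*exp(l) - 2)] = (4 - 8*exp(l))*exp(l)/(-exp(2*l) + exp(l) + 1)^2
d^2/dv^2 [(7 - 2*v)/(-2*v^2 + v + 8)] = 2*(4*(4 - 3*v)*(-2*v^2 + v + 8) - (2*v - 7)*(4*v - 1)^2)/(-2*v^2 + v + 8)^3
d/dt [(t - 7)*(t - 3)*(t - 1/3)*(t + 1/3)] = 4*t^3 - 30*t^2 + 376*t/9 + 10/9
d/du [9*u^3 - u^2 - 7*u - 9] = 27*u^2 - 2*u - 7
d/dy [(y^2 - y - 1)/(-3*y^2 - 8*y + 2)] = (-11*y^2 - 2*y - 10)/(9*y^4 + 48*y^3 + 52*y^2 - 32*y + 4)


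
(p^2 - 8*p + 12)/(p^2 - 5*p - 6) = (p - 2)/(p + 1)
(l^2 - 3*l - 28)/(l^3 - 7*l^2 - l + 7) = (l + 4)/(l^2 - 1)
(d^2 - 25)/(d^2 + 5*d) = (d - 5)/d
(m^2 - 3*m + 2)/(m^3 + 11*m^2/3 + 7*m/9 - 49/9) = 9*(m - 2)/(9*m^2 + 42*m + 49)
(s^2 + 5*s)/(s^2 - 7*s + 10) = s*(s + 5)/(s^2 - 7*s + 10)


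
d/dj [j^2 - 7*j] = 2*j - 7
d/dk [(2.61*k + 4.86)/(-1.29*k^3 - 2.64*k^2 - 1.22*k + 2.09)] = (6.7338*k^3 + 25.6986*k^2 + 25.6608*k + 11.3841)/(1.6641*k^6 + 6.8112*k^5 + 10.1172*k^4 + 1.0494*k^3 - 9.5468*k^2 - 5.0996*k + 4.3681)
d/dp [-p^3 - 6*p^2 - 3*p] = -3*p^2 - 12*p - 3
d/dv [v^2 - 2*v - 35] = 2*v - 2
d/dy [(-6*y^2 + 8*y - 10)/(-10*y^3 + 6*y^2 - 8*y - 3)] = 4*(-15*y^4 + 40*y^3 - 75*y^2 + 39*y - 26)/(100*y^6 - 120*y^5 + 196*y^4 - 36*y^3 + 28*y^2 + 48*y + 9)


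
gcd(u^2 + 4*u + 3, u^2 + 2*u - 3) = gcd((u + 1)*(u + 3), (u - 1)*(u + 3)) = u + 3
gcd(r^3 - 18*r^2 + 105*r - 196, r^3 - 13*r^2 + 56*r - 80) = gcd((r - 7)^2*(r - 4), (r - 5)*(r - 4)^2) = r - 4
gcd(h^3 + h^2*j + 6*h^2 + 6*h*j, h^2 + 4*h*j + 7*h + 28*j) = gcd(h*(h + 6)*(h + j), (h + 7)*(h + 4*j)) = 1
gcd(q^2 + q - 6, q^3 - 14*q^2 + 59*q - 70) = q - 2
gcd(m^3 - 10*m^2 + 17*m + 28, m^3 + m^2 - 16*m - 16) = m^2 - 3*m - 4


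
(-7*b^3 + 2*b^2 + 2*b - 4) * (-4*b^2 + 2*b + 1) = 28*b^5 - 22*b^4 - 11*b^3 + 22*b^2 - 6*b - 4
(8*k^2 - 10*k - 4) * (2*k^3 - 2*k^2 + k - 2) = 16*k^5 - 36*k^4 + 20*k^3 - 18*k^2 + 16*k + 8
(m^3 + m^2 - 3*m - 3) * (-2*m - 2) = -2*m^4 - 4*m^3 + 4*m^2 + 12*m + 6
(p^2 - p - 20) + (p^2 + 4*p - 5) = 2*p^2 + 3*p - 25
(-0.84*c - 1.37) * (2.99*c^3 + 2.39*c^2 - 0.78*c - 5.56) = -2.5116*c^4 - 6.1039*c^3 - 2.6191*c^2 + 5.739*c + 7.6172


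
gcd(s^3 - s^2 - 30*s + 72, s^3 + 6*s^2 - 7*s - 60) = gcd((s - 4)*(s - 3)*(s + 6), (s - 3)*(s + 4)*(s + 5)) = s - 3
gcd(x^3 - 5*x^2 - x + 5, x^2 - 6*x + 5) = x^2 - 6*x + 5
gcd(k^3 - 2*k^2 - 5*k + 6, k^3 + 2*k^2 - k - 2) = k^2 + k - 2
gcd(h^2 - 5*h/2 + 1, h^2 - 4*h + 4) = h - 2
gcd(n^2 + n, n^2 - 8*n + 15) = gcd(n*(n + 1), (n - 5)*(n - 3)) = 1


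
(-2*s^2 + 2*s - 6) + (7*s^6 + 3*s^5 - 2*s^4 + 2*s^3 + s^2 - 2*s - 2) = 7*s^6 + 3*s^5 - 2*s^4 + 2*s^3 - s^2 - 8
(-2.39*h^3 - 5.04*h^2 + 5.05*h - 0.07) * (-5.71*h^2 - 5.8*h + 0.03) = 13.6469*h^5 + 42.6404*h^4 + 0.3248*h^3 - 29.0415*h^2 + 0.5575*h - 0.0021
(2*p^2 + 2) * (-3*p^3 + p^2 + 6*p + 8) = -6*p^5 + 2*p^4 + 6*p^3 + 18*p^2 + 12*p + 16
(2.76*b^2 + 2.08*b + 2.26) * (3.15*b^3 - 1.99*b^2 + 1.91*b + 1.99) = 8.694*b^5 + 1.0596*b^4 + 8.2514*b^3 + 4.9678*b^2 + 8.4558*b + 4.4974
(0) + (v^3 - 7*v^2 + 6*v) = v^3 - 7*v^2 + 6*v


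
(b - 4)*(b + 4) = b^2 - 16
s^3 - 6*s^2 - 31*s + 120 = (s - 8)*(s - 3)*(s + 5)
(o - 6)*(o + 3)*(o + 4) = o^3 + o^2 - 30*o - 72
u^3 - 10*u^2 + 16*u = u*(u - 8)*(u - 2)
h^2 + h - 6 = (h - 2)*(h + 3)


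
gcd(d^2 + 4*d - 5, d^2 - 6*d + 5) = d - 1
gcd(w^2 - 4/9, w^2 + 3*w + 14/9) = w + 2/3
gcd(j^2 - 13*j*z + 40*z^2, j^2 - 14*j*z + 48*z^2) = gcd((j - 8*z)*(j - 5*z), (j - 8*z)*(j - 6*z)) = -j + 8*z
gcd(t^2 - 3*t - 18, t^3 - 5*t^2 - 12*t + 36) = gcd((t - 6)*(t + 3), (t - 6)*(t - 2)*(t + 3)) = t^2 - 3*t - 18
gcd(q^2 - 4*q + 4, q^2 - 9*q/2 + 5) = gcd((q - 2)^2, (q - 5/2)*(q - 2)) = q - 2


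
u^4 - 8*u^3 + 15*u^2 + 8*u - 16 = (u - 4)^2*(u - 1)*(u + 1)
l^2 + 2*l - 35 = (l - 5)*(l + 7)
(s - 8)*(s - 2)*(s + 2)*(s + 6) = s^4 - 2*s^3 - 52*s^2 + 8*s + 192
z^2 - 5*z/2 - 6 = (z - 4)*(z + 3/2)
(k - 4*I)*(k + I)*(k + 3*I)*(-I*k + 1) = -I*k^4 + k^3 - 13*I*k^2 + 25*k + 12*I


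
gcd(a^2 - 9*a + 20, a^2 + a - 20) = a - 4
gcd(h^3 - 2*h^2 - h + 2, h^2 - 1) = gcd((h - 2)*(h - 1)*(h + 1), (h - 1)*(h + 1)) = h^2 - 1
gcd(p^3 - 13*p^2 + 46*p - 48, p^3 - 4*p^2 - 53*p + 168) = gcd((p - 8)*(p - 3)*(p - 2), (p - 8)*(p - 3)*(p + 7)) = p^2 - 11*p + 24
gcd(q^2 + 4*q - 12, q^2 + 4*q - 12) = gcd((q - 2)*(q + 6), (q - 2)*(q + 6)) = q^2 + 4*q - 12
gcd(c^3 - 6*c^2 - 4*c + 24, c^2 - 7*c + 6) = c - 6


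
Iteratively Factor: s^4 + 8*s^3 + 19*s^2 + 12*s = (s + 4)*(s^3 + 4*s^2 + 3*s) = (s + 3)*(s + 4)*(s^2 + s) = (s + 1)*(s + 3)*(s + 4)*(s)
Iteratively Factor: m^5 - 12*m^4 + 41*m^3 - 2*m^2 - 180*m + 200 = (m - 5)*(m^4 - 7*m^3 + 6*m^2 + 28*m - 40) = (m - 5)*(m - 2)*(m^3 - 5*m^2 - 4*m + 20) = (m - 5)^2*(m - 2)*(m^2 - 4) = (m - 5)^2*(m - 2)*(m + 2)*(m - 2)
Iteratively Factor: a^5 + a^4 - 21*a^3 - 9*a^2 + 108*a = (a + 4)*(a^4 - 3*a^3 - 9*a^2 + 27*a) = (a + 3)*(a + 4)*(a^3 - 6*a^2 + 9*a) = (a - 3)*(a + 3)*(a + 4)*(a^2 - 3*a) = a*(a - 3)*(a + 3)*(a + 4)*(a - 3)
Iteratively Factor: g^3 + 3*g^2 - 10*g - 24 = (g - 3)*(g^2 + 6*g + 8) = (g - 3)*(g + 2)*(g + 4)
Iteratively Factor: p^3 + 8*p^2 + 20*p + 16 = (p + 4)*(p^2 + 4*p + 4) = (p + 2)*(p + 4)*(p + 2)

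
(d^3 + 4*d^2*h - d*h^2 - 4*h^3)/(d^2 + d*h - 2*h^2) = (d^2 + 5*d*h + 4*h^2)/(d + 2*h)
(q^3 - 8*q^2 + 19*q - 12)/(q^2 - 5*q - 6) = (-q^3 + 8*q^2 - 19*q + 12)/(-q^2 + 5*q + 6)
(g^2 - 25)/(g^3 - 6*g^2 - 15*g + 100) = (g + 5)/(g^2 - g - 20)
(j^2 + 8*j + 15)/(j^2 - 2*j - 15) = (j + 5)/(j - 5)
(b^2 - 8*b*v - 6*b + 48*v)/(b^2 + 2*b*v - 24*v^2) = (b^2 - 8*b*v - 6*b + 48*v)/(b^2 + 2*b*v - 24*v^2)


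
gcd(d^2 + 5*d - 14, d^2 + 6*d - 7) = d + 7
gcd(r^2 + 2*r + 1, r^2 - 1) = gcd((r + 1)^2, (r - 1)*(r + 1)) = r + 1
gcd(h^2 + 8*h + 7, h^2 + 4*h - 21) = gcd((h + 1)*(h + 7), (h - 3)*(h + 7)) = h + 7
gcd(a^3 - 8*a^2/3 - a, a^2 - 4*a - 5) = 1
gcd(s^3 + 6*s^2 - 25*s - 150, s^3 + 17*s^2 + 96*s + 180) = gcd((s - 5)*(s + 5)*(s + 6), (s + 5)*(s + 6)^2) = s^2 + 11*s + 30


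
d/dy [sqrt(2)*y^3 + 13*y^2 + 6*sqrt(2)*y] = 3*sqrt(2)*y^2 + 26*y + 6*sqrt(2)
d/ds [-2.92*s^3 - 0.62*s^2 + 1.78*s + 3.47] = -8.76*s^2 - 1.24*s + 1.78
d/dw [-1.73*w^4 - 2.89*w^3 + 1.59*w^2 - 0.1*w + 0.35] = -6.92*w^3 - 8.67*w^2 + 3.18*w - 0.1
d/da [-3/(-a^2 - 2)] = -6*a/(a^2 + 2)^2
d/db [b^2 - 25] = 2*b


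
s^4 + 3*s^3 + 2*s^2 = s^2*(s + 1)*(s + 2)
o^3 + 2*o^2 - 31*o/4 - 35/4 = (o - 5/2)*(o + 1)*(o + 7/2)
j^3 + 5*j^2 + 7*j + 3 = (j + 1)^2*(j + 3)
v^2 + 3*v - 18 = (v - 3)*(v + 6)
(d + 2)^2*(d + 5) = d^3 + 9*d^2 + 24*d + 20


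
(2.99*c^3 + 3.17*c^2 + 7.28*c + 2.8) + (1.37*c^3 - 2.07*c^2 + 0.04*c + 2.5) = 4.36*c^3 + 1.1*c^2 + 7.32*c + 5.3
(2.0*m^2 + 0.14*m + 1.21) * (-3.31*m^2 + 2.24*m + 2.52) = -6.62*m^4 + 4.0166*m^3 + 1.3485*m^2 + 3.0632*m + 3.0492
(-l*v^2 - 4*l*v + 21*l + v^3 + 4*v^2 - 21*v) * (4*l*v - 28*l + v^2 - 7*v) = -4*l^2*v^3 + 12*l^2*v^2 + 196*l^2*v - 588*l^2 + 3*l*v^4 - 9*l*v^3 - 147*l*v^2 + 441*l*v + v^5 - 3*v^4 - 49*v^3 + 147*v^2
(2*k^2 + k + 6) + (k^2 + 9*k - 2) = 3*k^2 + 10*k + 4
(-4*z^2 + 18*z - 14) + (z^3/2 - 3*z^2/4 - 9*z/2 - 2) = z^3/2 - 19*z^2/4 + 27*z/2 - 16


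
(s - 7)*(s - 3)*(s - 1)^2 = s^4 - 12*s^3 + 42*s^2 - 52*s + 21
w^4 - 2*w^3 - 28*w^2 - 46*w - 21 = (w - 7)*(w + 1)^2*(w + 3)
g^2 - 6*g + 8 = (g - 4)*(g - 2)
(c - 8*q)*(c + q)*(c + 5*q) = c^3 - 2*c^2*q - 43*c*q^2 - 40*q^3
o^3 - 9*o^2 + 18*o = o*(o - 6)*(o - 3)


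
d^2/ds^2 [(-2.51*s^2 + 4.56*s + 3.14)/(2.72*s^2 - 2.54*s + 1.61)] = (-2.8421709430404e-14*s^4 + 32.791232*s^3 + 205.336608*s^2 - 249.976704*s + 37.297658)/(20.123648*s^6 - 56.375808*s^5 + 88.379328*s^4 - 83.126072*s^3 + 52.312764*s^2 - 19.751802*s + 4.173281)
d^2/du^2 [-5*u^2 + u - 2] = -10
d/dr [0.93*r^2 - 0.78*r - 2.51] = 1.86*r - 0.78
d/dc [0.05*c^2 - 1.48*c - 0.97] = 0.1*c - 1.48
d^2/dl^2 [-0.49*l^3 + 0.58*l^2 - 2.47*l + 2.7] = 1.16 - 2.94*l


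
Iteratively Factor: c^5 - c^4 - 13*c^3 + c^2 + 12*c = (c)*(c^4 - c^3 - 13*c^2 + c + 12) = c*(c + 1)*(c^3 - 2*c^2 - 11*c + 12) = c*(c - 4)*(c + 1)*(c^2 + 2*c - 3) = c*(c - 4)*(c - 1)*(c + 1)*(c + 3)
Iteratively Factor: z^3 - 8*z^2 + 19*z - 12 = (z - 3)*(z^2 - 5*z + 4) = (z - 4)*(z - 3)*(z - 1)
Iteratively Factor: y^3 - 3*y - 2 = (y + 1)*(y^2 - y - 2) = (y + 1)^2*(y - 2)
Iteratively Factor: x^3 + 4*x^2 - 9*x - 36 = (x + 4)*(x^2 - 9) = (x + 3)*(x + 4)*(x - 3)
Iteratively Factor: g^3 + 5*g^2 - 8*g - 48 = (g - 3)*(g^2 + 8*g + 16) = (g - 3)*(g + 4)*(g + 4)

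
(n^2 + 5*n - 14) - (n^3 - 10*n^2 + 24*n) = -n^3 + 11*n^2 - 19*n - 14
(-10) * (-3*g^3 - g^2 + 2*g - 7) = 30*g^3 + 10*g^2 - 20*g + 70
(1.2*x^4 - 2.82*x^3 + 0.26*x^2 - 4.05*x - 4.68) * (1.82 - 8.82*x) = -10.584*x^5 + 27.0564*x^4 - 7.4256*x^3 + 36.1942*x^2 + 33.9066*x - 8.5176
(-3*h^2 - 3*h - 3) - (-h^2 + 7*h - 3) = -2*h^2 - 10*h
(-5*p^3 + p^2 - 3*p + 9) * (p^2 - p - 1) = -5*p^5 + 6*p^4 + p^3 + 11*p^2 - 6*p - 9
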